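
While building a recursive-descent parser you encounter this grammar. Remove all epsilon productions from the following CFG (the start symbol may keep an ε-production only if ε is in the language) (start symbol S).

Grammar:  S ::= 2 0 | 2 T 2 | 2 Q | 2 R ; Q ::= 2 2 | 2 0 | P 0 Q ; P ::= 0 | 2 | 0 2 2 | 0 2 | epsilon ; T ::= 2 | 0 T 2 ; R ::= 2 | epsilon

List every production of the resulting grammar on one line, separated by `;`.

The nullable symbols are {P, R}.
ε ∉ L(G), so no ε-production is kept.
Add the nullable-subset variants: S → 2 R gives 2 R | 2. Q → P 0 Q gives P 0 Q | 0 Q.

S ::= 2 0 | 2 T 2 | 2 Q | 2 R | 2; Q ::= 2 2 | 2 0 | P 0 Q | 0 Q; P ::= 0 | 2 | 0 2 2 | 0 2; T ::= 2 | 0 T 2; R ::= 2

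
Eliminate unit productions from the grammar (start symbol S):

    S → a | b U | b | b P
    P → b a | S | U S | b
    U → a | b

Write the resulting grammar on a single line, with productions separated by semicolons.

Unit pairs: P ⇒* {S}.
Replace each nonterminal's rules with the union of the non-unit rules of every nonterminal it unit-derives.

S → a | b U | b | b P; P → a | b U | b | b P | b a | U S; U → a | b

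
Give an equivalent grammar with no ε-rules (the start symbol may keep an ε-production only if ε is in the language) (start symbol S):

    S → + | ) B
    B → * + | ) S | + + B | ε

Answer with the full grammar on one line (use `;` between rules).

S → + | ) B | ); B → * + | ) S | + + B | + +

Nullable nonterminals: {B}.
ε ∉ L(G), so no ε-production is kept.
Expand every rule over subsets of its nullable positions: S → ) B gives ) B | ). B → + + B gives + + B | + +.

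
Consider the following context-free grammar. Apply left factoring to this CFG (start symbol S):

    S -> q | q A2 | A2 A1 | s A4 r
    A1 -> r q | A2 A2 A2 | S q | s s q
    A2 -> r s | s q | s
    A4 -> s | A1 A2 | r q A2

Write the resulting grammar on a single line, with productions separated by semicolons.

S has alternatives sharing prefix 'q': factor to S → q S' with S' → ε | A2.
A2 has alternatives sharing prefix 's': factor to A2 → s A2' with A2' → q | ε.

S -> A2 A1 | s A4 r | q S'; A1 -> r q | A2 A2 A2 | S q | s s q; A2 -> r s | s A2'; A4 -> s | A1 A2 | r q A2; S' -> ε | A2; A2' -> q | ε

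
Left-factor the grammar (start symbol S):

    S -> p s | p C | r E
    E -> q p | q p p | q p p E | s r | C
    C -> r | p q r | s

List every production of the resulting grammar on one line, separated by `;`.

S -> r E | p S'; E -> s r | C | q p E'; C -> r | p q r | s; S' -> s | C; E' -> ε | p E''; E'' -> ε | E

S has alternatives sharing prefix 'p': factor to S → p S' with S' → s | C.
E has alternatives sharing prefix 'q p': factor to E → q p E' with E' → ε | p | p E.
E' has alternatives sharing prefix 'p': factor to E' → p E'' with E'' → ε | E.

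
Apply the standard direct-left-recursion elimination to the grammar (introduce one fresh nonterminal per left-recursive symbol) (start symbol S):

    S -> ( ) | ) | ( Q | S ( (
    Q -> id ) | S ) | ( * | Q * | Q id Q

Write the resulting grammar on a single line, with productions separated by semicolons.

S -> ( ) S' | ) S' | ( Q S'; Q -> id ) Q' | S ) Q' | ( * Q'; S' -> ( ( S' | ε; Q' -> * Q' | id Q Q' | ε

Directly left-recursive nonterminals: S, Q.
For S: α = {( (}, β = {( ), ), ( Q}. Rewrite as S → β S' and S' → α S' | ε.
For Q: α = {*, id Q}, β = {id ), S ), ( *}. Rewrite as Q → β Q' and Q' → α Q' | ε.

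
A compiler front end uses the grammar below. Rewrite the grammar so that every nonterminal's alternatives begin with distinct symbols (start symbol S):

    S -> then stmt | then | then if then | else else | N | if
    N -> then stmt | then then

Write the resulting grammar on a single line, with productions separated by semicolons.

S -> else else | N | if | then S'; N -> then N'; S' -> stmt | ε | if then; N' -> stmt | then

S has alternatives sharing prefix 'then': factor to S → then S' with S' → stmt | ε | if then.
N has alternatives sharing prefix 'then': factor to N → then N' with N' → stmt | then.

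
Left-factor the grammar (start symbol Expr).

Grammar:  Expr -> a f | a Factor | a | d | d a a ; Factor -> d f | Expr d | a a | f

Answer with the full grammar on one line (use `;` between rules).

Expr -> a Expr1 | d Expr2; Factor -> d f | Expr d | a a | f; Expr1 -> f | Factor | ε; Expr2 -> ε | a a

Expr has alternatives sharing prefix 'a': factor to Expr → a Expr1 with Expr1 → f | Factor | ε.
Expr has alternatives sharing prefix 'd': factor to Expr → d Expr2 with Expr2 → ε | a a.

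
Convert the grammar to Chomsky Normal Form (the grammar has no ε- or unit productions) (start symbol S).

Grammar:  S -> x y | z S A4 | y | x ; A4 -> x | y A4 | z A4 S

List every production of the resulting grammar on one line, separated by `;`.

Introduce a nonterminal for each terminal appearing in a rule of length ≥ 2: X1 → x, X2 → y, X3 → z.
Binarize each right-hand side of length ≥ 3 by chaining fresh nonterminals (Y1, Y2, …): affected rules were S → X3 S A4; A4 → X3 A4 S.

S -> X1 X2 | X3 Y1 | y | x; A4 -> x | X2 A4 | X3 Y2; X1 -> x; X2 -> y; X3 -> z; Y1 -> S A4; Y2 -> A4 S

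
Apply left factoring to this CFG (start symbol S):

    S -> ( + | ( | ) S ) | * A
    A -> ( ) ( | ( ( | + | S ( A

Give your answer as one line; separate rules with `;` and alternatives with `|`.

S -> ) S ) | * A | ( S'; A -> + | S ( A | ( A'; S' -> + | eps; A' -> ) ( | (

S has alternatives sharing prefix '(': factor to S → ( S' with S' → + | ε.
A has alternatives sharing prefix '(': factor to A → ( A' with A' → ) ( | (.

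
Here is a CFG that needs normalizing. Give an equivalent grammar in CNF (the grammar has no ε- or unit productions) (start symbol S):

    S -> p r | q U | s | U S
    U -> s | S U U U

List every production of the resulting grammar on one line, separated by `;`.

S -> X1 X2 | X3 U | s | U S; U -> s | S Y1; X1 -> p; X2 -> r; X3 -> q; Y1 -> U Y2; Y2 -> U U

Introduce a nonterminal for each terminal appearing in a rule of length ≥ 2: X1 → p, X2 → r, X3 → q.
Binarize each right-hand side of length ≥ 3 by chaining fresh nonterminals (Y1, Y2, …): affected rules were U → S U U U.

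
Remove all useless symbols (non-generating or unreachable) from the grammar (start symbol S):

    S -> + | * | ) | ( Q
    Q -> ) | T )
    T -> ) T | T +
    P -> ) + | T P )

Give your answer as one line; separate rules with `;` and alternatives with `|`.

S -> + | * | ) | ( Q; Q -> )

Generating nonterminals: {P, Q, S}.
Reachable from S after that: {Q, S}.
Removed useless symbols: {P, T} and every production mentioning them.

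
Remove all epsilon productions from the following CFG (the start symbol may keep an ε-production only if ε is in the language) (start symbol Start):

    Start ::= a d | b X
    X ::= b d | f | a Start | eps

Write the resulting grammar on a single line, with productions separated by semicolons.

Start ::= a d | b X | b; X ::= b d | f | a Start

Nullable nonterminals: {X}.
ε ∉ L(G), so no ε-production is kept.
Add the nullable-subset variants: Start → b X gives b X | b.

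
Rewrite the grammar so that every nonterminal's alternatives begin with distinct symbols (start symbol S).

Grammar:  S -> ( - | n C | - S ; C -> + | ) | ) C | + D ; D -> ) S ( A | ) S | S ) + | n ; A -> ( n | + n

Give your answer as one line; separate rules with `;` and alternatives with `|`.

S -> ( - | n C | - S; C -> + C' | ) C''; D -> S ) + | n | ) S D'; A -> ( n | + n; C' -> eps | D; C'' -> eps | C; D' -> ( A | eps

C has alternatives sharing prefix '+': factor to C → + C' with C' → ε | D.
C has alternatives sharing prefix ')': factor to C → ) C'' with C'' → ε | C.
D has alternatives sharing prefix ') S': factor to D → ) S D' with D' → ( A | ε.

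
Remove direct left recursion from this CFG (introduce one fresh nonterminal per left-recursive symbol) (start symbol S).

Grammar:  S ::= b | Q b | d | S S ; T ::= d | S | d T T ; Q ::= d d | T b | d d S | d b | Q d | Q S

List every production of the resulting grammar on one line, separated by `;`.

Directly left-recursive nonterminals: S, Q.
For S: α = {S}, β = {b, Q b, d}. Rewrite as S → β S' and S' → α S' | ε.
For Q: α = {d, S}, β = {d d, T b, d d S, d b}. Rewrite as Q → β Q' and Q' → α Q' | ε.

S ::= b S' | Q b S' | d S'; T ::= d | S | d T T; Q ::= d d Q' | T b Q' | d d S Q' | d b Q'; S' ::= S S' | ε; Q' ::= d Q' | S Q' | ε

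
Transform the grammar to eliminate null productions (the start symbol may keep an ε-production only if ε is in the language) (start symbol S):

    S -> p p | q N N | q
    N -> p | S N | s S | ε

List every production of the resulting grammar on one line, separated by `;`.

S -> p p | q N N | q N | q; N -> p | S N | S | s S

Nullable nonterminals: {N}.
ε ∉ L(G), so no ε-production is kept.
Add the nullable-subset variants: S → q N N gives q N N | q N | q. N → S N gives S N | S.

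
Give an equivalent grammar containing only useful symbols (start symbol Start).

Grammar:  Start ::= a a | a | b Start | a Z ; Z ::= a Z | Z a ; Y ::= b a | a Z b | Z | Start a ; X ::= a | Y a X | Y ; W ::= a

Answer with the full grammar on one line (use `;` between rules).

Generating nonterminals: {Start, W, X, Y}.
Reachable from Start after that: {Start}.
Removed useless symbols: {W, X, Y, Z} and every production mentioning them.

Start ::= a a | a | b Start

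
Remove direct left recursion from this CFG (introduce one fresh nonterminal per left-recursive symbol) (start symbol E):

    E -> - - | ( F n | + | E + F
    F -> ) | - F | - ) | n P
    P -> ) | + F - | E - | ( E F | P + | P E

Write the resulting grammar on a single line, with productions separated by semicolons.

E, P are directly left-recursive.
For E: α = {+ F}, β = {- -, ( F n, +}. Rewrite as E → β E' and E' → α E' | ε.
For P: α = {+, E}, β = {), + F -, E -, ( E F}. Rewrite as P → β P' and P' → α P' | ε.

E -> - - E' | ( F n E' | + E'; F -> ) | - F | - ) | n P; P -> ) P' | + F - P' | E - P' | ( E F P'; E' -> + F E' | ε; P' -> + P' | E P' | ε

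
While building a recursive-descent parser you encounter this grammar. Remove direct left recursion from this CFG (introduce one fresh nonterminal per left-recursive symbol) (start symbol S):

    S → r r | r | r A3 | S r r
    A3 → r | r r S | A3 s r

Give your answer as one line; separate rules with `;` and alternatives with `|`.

S, A3 are directly left-recursive.
For S: α = {r r}, β = {r r, r, r A3}. Rewrite as S → β S' and S' → α S' | ε.
For A3: α = {s r}, β = {r, r r S}. Rewrite as A3 → β A3' and A3' → α A3' | ε.

S → r r S' | r S' | r A3 S'; A3 → r A3' | r r S A3'; S' → r r S' | ε; A3' → s r A3' | ε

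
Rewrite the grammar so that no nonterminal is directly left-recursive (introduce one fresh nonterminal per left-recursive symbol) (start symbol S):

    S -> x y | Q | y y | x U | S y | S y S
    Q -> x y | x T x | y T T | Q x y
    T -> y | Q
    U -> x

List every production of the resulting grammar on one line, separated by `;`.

S -> x y S' | Q S' | y y S' | x U S'; Q -> x y Q' | x T x Q' | y T T Q'; T -> y | Q; U -> x; S' -> y S' | y S S' | epsilon; Q' -> x y Q' | epsilon

S, Q are directly left-recursive.
For S: α = {y, y S}, β = {x y, Q, y y, x U}. Rewrite as S → β S' and S' → α S' | ε.
For Q: α = {x y}, β = {x y, x T x, y T T}. Rewrite as Q → β Q' and Q' → α Q' | ε.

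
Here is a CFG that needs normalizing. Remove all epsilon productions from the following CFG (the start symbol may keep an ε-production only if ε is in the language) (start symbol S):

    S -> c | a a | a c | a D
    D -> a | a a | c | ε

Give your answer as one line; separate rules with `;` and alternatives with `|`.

Nullable nonterminals: {D}.
ε ∉ L(G), so no ε-production is kept.
Expand every rule over subsets of its nullable positions: S → a D gives a D | a.

S -> c | a a | a c | a D | a; D -> a | a a | c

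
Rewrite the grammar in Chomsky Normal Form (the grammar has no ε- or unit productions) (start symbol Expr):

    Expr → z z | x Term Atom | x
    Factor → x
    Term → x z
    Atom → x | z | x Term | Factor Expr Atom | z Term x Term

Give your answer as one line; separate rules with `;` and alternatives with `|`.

Expr → X1 X1 | X2 Y1 | x; Factor → x; Term → X2 X1; Atom → x | z | X2 Term | Factor Y2 | X1 Y3; X1 → z; X2 → x; Y1 → Term Atom; Y2 → Expr Atom; Y3 → Term Y4; Y4 → X2 Term

Introduce a nonterminal for each terminal appearing in a rule of length ≥ 2: X1 → z, X2 → x.
Binarize each right-hand side of length ≥ 3 by chaining fresh nonterminals (Y1, Y2, …): affected rules were Expr → X2 Term Atom; Atom → Factor Expr Atom; Atom → X1 Term X2 Term.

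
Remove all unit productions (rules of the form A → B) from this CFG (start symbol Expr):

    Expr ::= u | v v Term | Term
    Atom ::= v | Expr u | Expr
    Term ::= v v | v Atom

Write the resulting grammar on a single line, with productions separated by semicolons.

Unit pairs: Atom ⇒* {Expr, Term}; Expr ⇒* {Term}.
For each unit pair (A, B), copy every non-unit production of B to A, then drop all unit productions.

Expr ::= v v | v Atom | u | v v Term; Atom ::= v v | v Atom | v | Expr u | u | v v Term; Term ::= v v | v Atom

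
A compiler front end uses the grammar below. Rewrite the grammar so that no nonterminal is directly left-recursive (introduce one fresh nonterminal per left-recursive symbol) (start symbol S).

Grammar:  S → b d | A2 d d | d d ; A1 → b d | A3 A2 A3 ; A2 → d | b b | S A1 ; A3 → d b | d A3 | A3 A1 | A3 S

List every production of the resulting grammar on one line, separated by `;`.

Directly left-recursive nonterminal: A3.
For A3: α = {A1, S}, β = {d b, d A3}. Rewrite as A3 → β A3' and A3' → α A3' | ε.

S → b d | A2 d d | d d; A1 → b d | A3 A2 A3; A2 → d | b b | S A1; A3 → d b A3' | d A3 A3'; A3' → A1 A3' | S A3' | ε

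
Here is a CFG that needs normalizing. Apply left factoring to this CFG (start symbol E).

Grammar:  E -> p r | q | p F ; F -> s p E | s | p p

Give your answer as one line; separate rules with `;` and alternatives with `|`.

E has alternatives sharing prefix 'p': factor to E → p E' with E' → r | F.
F has alternatives sharing prefix 's': factor to F → s F' with F' → p E | ε.

E -> q | p E'; F -> p p | s F'; E' -> r | F; F' -> p E | ε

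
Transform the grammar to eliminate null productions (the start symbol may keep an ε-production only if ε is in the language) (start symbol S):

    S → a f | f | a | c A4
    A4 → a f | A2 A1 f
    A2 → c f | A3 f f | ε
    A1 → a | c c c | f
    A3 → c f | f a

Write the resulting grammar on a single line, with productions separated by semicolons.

Nullable nonterminals: {A2}.
ε ∉ L(G), so no ε-production is kept.
Add the nullable-subset variants: A4 → A2 A1 f gives A2 A1 f | A1 f.

S → a f | f | a | c A4; A4 → a f | A2 A1 f | A1 f; A2 → c f | A3 f f; A1 → a | c c c | f; A3 → c f | f a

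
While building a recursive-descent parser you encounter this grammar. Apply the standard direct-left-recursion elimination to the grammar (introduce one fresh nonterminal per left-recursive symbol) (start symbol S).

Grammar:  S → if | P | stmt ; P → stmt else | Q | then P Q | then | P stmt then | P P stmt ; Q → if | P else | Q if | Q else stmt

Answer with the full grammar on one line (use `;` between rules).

Directly left-recursive nonterminals: P, Q.
For P: α = {stmt then, P stmt}, β = {stmt else, Q, then P Q, then}. Rewrite as P → β P' and P' → α P' | ε.
For Q: α = {if, else stmt}, β = {if, P else}. Rewrite as Q → β Q' and Q' → α Q' | ε.

S → if | P | stmt; P → stmt else P' | Q P' | then P Q P' | then P'; Q → if Q' | P else Q'; P' → stmt then P' | P stmt P' | epsilon; Q' → if Q' | else stmt Q' | epsilon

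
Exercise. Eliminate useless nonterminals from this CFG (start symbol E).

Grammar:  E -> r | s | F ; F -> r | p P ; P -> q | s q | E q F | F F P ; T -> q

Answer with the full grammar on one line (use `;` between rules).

E -> r | s | F; F -> r | p P; P -> q | s q | E q F | F F P

Generating nonterminals: {E, F, P, T}.
Reachable from E after that: {E, F, P}.
Removed useless symbols: {T} and every production mentioning them.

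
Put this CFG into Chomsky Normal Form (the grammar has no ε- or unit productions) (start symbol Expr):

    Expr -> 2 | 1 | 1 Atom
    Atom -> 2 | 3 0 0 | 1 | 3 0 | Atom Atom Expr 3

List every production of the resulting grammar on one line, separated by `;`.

Introduce a nonterminal for each terminal appearing in a rule of length ≥ 2: X1 → 1, X2 → 3, X3 → 0.
Binarize each right-hand side of length ≥ 3 by chaining fresh nonterminals (Y1, Y2, …): affected rules were Atom → X2 X3 X3; Atom → Atom Atom Expr X2.

Expr -> 2 | 1 | X1 Atom; Atom -> 2 | X2 Y1 | 1 | X2 X3 | Atom Y2; X1 -> 1; X2 -> 3; X3 -> 0; Y1 -> X3 X3; Y2 -> Atom Y3; Y3 -> Expr X2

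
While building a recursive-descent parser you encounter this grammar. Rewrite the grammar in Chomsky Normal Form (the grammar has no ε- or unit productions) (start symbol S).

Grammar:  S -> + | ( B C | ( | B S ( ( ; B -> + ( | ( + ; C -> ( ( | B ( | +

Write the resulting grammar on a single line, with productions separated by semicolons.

Introduce a nonterminal for each terminal appearing in a rule of length ≥ 2: X1 → (, X2 → +.
Binarize each right-hand side of length ≥ 3 by chaining fresh nonterminals (Y1, Y2, …): affected rules were S → X1 B C; S → B S X1 X1.

S -> + | X1 Y1 | ( | B Y2; B -> X2 X1 | X1 X2; C -> X1 X1 | B X1 | +; X1 -> (; X2 -> +; Y1 -> B C; Y2 -> S Y3; Y3 -> X1 X1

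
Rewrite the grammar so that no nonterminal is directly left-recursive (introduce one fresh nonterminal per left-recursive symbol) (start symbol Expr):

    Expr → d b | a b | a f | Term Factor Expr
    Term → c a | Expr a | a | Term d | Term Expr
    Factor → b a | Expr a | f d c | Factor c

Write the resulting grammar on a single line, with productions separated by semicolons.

Expr → d b | a b | a f | Term Factor Expr; Term → c a Term1 | Expr a Term1 | a Term1; Factor → b a Factor1 | Expr a Factor1 | f d c Factor1; Term1 → d Term1 | Expr Term1 | ε; Factor1 → c Factor1 | ε

Directly left-recursive nonterminals: Term, Factor.
For Term: α = {d, Expr}, β = {c a, Expr a, a}. Rewrite as Term → β Term1 and Term1 → α Term1 | ε.
For Factor: α = {c}, β = {b a, Expr a, f d c}. Rewrite as Factor → β Factor1 and Factor1 → α Factor1 | ε.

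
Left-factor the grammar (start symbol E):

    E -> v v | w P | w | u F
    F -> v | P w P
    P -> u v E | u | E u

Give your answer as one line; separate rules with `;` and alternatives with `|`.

E has alternatives sharing prefix 'w': factor to E → w E' with E' → P | ε.
P has alternatives sharing prefix 'u': factor to P → u P' with P' → v E | ε.

E -> v v | u F | w E'; F -> v | P w P; P -> E u | u P'; E' -> P | ε; P' -> v E | ε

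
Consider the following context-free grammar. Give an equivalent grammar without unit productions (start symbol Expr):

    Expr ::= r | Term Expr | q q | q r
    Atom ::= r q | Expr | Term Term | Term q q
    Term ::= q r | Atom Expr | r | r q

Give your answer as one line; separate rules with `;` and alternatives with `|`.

Expr ::= r | Term Expr | q q | q r; Atom ::= r q | Term Term | Term q q | r | Term Expr | q q | q r; Term ::= q r | Atom Expr | r | r q

Unit pairs: Atom ⇒* {Expr}.
For every A with A ⇒* B via unit rules, add B's non-unit alternatives to A; then delete every rule of the form X → Y.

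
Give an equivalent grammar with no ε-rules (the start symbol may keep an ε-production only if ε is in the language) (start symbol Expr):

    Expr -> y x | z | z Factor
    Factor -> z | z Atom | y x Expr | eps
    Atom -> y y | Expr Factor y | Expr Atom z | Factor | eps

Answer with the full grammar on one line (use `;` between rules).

Expr -> y x | z | z Factor; Factor -> z | z Atom | y x Expr; Atom -> y y | Expr Factor y | Expr y | Expr Atom z | Expr z | Factor

The nullable symbols are {Atom, Factor}.
ε ∉ L(G), so no ε-production is kept.
Expand every rule over subsets of its nullable positions: Atom → Expr Factor y gives Expr Factor y | Expr y. Atom → Expr Atom z gives Expr Atom z | Expr z.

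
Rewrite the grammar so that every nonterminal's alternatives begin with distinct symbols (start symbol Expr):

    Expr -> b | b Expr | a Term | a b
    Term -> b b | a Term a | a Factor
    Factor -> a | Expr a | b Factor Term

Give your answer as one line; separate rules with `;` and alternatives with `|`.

Expr -> b Expr1 | a Expr2; Term -> b b | a Term1; Factor -> a | Expr a | b Factor Term; Expr1 -> ε | Expr; Expr2 -> Term | b; Term1 -> Term a | Factor

Expr has alternatives sharing prefix 'b': factor to Expr → b Expr1 with Expr1 → ε | Expr.
Expr has alternatives sharing prefix 'a': factor to Expr → a Expr2 with Expr2 → Term | b.
Term has alternatives sharing prefix 'a': factor to Term → a Term1 with Term1 → Term a | Factor.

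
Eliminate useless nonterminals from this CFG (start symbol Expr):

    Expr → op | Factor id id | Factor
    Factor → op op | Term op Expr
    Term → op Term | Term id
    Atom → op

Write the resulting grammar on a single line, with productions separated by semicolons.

Generating nonterminals: {Atom, Expr, Factor}.
Reachable from Expr after that: {Expr, Factor}.
Removed useless symbols: {Atom, Term} and every production mentioning them.

Expr → op | Factor id id | Factor; Factor → op op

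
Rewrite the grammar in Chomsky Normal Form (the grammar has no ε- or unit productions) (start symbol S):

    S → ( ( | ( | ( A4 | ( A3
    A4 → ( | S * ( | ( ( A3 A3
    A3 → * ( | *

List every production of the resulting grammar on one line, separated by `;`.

Introduce a nonterminal for each terminal appearing in a rule of length ≥ 2: X1 → (, X2 → *.
Binarize each right-hand side of length ≥ 3 by chaining fresh nonterminals (Y1, Y2, …): affected rules were A4 → S X2 X1; A4 → X1 X1 A3 A3.

S → X1 X1 | ( | X1 A4 | X1 A3; A4 → ( | S Y1 | X1 Y2; A3 → X2 X1 | *; X1 → (; X2 → *; Y1 → X2 X1; Y2 → X1 Y3; Y3 → A3 A3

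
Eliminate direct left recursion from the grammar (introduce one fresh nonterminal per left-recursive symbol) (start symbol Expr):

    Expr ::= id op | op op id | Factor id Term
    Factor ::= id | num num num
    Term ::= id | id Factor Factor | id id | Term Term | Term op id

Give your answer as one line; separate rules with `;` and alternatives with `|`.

Expr ::= id op | op op id | Factor id Term; Factor ::= id | num num num; Term ::= id Term1 | id Factor Factor Term1 | id id Term1; Term1 ::= Term Term1 | op id Term1 | eps

Left recursion appears on Term.
For Term: α = {Term, op id}, β = {id, id Factor Factor, id id}. Rewrite as Term → β Term1 and Term1 → α Term1 | ε.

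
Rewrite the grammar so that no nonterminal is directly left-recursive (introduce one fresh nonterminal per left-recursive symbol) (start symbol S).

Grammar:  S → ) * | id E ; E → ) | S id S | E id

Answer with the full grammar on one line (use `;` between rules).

S → ) * | id E; E → ) E' | S id S E'; E' → id E' | ε

Left recursion appears on E.
For E: α = {id}, β = {), S id S}. Rewrite as E → β E' and E' → α E' | ε.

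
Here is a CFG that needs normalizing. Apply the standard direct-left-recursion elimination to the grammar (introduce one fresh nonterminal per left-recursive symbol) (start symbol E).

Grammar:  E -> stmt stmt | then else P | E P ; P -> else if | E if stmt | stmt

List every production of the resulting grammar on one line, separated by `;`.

E -> stmt stmt E' | then else P E'; P -> else if | E if stmt | stmt; E' -> P E' | eps

Left recursion appears on E.
For E: α = {P}, β = {stmt stmt, then else P}. Rewrite as E → β E' and E' → α E' | ε.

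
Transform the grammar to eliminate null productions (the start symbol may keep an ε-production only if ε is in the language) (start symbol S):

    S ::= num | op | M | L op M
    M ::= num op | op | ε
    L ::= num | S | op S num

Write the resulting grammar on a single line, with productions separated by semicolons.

S ::= num | op | M | L op M | L op | op M | ε; M ::= num op | op; L ::= num | S | op S num | op num

The nullable symbols are {L, M, S}.
ε ∈ L(G) since S is nullable, so keep S → ε.
Add the nullable-subset variants: S → L op M gives L op M | L op | op M. L → op S num gives op S num | op num.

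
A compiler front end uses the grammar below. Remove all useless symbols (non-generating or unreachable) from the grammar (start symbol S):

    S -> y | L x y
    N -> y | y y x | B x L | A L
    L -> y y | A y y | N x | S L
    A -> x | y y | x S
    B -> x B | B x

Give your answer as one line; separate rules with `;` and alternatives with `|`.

Generating nonterminals: {A, L, N, S}.
Reachable from S after that: {A, L, N, S}.
Removed useless symbols: {B} and every production mentioning them.

S -> y | L x y; N -> y | y y x | A L; L -> y y | A y y | N x | S L; A -> x | y y | x S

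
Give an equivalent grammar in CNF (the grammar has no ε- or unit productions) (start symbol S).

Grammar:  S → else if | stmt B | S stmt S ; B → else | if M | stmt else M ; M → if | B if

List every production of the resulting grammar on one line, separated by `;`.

Introduce a nonterminal for each terminal appearing in a rule of length ≥ 2: X1 → else, X2 → if, X3 → stmt.
Binarize each right-hand side of length ≥ 3 by chaining fresh nonterminals (Y1, Y2, …): affected rules were S → S X3 S; B → X3 X1 M.

S → X1 X2 | X3 B | S Y1; B → else | X2 M | X3 Y2; M → if | B X2; X1 → else; X2 → if; X3 → stmt; Y1 → X3 S; Y2 → X1 M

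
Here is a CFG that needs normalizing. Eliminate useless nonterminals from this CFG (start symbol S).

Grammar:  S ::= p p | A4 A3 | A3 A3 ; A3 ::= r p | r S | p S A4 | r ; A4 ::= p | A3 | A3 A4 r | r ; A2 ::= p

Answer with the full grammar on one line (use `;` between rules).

S ::= p p | A4 A3 | A3 A3; A3 ::= r p | r S | p S A4 | r; A4 ::= p | A3 | A3 A4 r | r

Generating nonterminals: {A2, A3, A4, S}.
Reachable from S after that: {A3, A4, S}.
Removed useless symbols: {A2} and every production mentioning them.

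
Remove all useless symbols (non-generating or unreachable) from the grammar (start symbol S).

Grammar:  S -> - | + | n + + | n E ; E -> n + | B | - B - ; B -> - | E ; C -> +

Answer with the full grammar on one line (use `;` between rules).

S -> - | + | n + + | n E; E -> n + | B | - B -; B -> - | E

Generating nonterminals: {B, C, E, S}.
Reachable from S after that: {B, E, S}.
Removed useless symbols: {C} and every production mentioning them.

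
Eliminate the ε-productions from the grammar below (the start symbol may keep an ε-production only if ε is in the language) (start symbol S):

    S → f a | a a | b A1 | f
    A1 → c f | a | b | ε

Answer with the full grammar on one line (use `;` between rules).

Nullable nonterminals: {A1}.
ε ∉ L(G), so no ε-production is kept.
Expand every rule over subsets of its nullable positions: S → b A1 gives b A1 | b.

S → f a | a a | b A1 | b | f; A1 → c f | a | b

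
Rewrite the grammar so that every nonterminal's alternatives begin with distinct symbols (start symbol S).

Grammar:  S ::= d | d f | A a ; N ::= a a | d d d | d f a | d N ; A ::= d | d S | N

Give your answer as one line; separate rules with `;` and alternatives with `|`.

S ::= A a | d S'; N ::= a a | d N'; A ::= N | d A'; S' ::= epsilon | f; N' ::= d d | f a | N; A' ::= epsilon | S

S has alternatives sharing prefix 'd': factor to S → d S' with S' → ε | f.
N has alternatives sharing prefix 'd': factor to N → d N' with N' → d d | f a | N.
A has alternatives sharing prefix 'd': factor to A → d A' with A' → ε | S.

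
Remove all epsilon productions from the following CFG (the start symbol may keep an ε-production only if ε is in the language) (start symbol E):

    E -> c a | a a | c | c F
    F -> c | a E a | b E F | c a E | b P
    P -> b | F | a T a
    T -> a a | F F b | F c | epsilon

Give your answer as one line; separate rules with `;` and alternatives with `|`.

E -> c a | a a | c | c F; F -> c | a E a | b E F | c a E | b P; P -> b | F | a T a | a a; T -> a a | F F b | F c

Nullable nonterminals: {T}.
ε ∉ L(G), so no ε-production is kept.
Add the nullable-subset variants: P → a T a gives a T a | a a.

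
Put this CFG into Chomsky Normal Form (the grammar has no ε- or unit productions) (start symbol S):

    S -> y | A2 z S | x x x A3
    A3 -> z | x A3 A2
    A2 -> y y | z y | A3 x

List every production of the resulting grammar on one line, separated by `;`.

S -> y | A2 Y1 | X2 Y2; A3 -> z | X2 Y4; A2 -> X3 X3 | X1 X3 | A3 X2; X1 -> z; X2 -> x; X3 -> y; Y1 -> X1 S; Y2 -> X2 Y3; Y3 -> X2 A3; Y4 -> A3 A2

Introduce a nonterminal for each terminal appearing in a rule of length ≥ 2: X1 → z, X2 → x, X3 → y.
Binarize each right-hand side of length ≥ 3 by chaining fresh nonterminals (Y1, Y2, …): affected rules were S → A2 X1 S; S → X2 X2 X2 A3; A3 → X2 A3 A2.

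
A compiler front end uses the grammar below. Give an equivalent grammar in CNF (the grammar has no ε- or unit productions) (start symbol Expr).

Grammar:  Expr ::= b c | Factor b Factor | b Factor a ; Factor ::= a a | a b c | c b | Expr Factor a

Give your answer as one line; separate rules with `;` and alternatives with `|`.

Expr ::= X1 X2 | Factor Y1 | X1 Y2; Factor ::= X3 X3 | X3 Y3 | X2 X1 | Expr Y4; X1 ::= b; X2 ::= c; X3 ::= a; Y1 ::= X1 Factor; Y2 ::= Factor X3; Y3 ::= X1 X2; Y4 ::= Factor X3

Introduce a nonterminal for each terminal appearing in a rule of length ≥ 2: X1 → b, X2 → c, X3 → a.
Binarize each right-hand side of length ≥ 3 by chaining fresh nonterminals (Y1, Y2, …): affected rules were Expr → Factor X1 Factor; Expr → X1 Factor X3; Factor → X3 X1 X2; Factor → Expr Factor X3.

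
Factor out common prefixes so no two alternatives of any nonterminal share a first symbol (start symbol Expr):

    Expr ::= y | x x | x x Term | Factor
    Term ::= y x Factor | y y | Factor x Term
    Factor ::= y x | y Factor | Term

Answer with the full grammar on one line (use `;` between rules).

Expr has alternatives sharing prefix 'x x': factor to Expr → x x Expr1 with Expr1 → ε | Term.
Term has alternatives sharing prefix 'y': factor to Term → y Term1 with Term1 → x Factor | y.
Factor has alternatives sharing prefix 'y': factor to Factor → y Factor1 with Factor1 → x | Factor.

Expr ::= y | Factor | x x Expr1; Term ::= Factor x Term | y Term1; Factor ::= Term | y Factor1; Expr1 ::= ε | Term; Term1 ::= x Factor | y; Factor1 ::= x | Factor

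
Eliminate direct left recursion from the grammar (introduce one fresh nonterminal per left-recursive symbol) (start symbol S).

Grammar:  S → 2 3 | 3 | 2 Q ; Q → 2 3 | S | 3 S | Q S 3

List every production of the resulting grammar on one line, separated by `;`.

S → 2 3 | 3 | 2 Q; Q → 2 3 Q' | S Q' | 3 S Q'; Q' → S 3 Q' | eps

Left recursion appears on Q.
For Q: α = {S 3}, β = {2 3, S, 3 S}. Rewrite as Q → β Q' and Q' → α Q' | ε.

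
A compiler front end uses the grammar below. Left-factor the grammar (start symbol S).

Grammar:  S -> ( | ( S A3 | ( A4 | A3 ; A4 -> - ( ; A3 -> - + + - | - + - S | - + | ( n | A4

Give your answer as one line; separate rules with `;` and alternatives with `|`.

S -> A3 | ( S'; A4 -> - (; A3 -> ( n | A4 | - + A3'; S' -> ε | S A3 | A4; A3' -> + - | - S | ε

S has alternatives sharing prefix '(': factor to S → ( S' with S' → ε | S A3 | A4.
A3 has alternatives sharing prefix '- +': factor to A3 → - + A3' with A3' → + - | - S | ε.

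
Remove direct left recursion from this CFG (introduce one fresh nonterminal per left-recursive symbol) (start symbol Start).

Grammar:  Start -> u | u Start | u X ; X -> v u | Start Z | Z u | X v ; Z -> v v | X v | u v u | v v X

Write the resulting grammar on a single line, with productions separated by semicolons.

X is directly left-recursive.
For X: α = {v}, β = {v u, Start Z, Z u}. Rewrite as X → β X1 and X1 → α X1 | ε.

Start -> u | u Start | u X; X -> v u X1 | Start Z X1 | Z u X1; Z -> v v | X v | u v u | v v X; X1 -> v X1 | eps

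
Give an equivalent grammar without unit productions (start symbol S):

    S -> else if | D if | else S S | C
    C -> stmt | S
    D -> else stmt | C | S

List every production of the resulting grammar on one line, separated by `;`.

Unit pairs: C ⇒* {S}; D ⇒* {C, S}; S ⇒* {C}.
For each unit pair (A, B), copy every non-unit production of B to A, then drop all unit productions.

S -> stmt | else if | D if | else S S; C -> stmt | else if | D if | else S S; D -> else if | D if | else S S | stmt | else stmt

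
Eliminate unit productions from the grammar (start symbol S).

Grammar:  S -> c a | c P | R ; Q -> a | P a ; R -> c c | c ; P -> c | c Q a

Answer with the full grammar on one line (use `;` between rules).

Unit pairs: S ⇒* {R}.
For each unit pair (A, B), copy every non-unit production of B to A, then drop all unit productions.

S -> c a | c P | c c | c; Q -> a | P a; R -> c c | c; P -> c | c Q a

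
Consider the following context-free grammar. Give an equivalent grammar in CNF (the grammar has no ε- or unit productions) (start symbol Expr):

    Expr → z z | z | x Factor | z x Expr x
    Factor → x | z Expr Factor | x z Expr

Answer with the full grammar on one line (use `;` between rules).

Introduce a nonterminal for each terminal appearing in a rule of length ≥ 2: X1 → z, X2 → x.
Binarize each right-hand side of length ≥ 3 by chaining fresh nonterminals (Y1, Y2, …): affected rules were Expr → X1 X2 Expr X2; Factor → X1 Expr Factor; Factor → X2 X1 Expr.

Expr → X1 X1 | z | X2 Factor | X1 Y1; Factor → x | X1 Y3 | X2 Y4; X1 → z; X2 → x; Y1 → X2 Y2; Y2 → Expr X2; Y3 → Expr Factor; Y4 → X1 Expr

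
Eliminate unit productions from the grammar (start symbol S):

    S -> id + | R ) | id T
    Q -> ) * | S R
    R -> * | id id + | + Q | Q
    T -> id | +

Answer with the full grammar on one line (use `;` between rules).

Unit pairs: R ⇒* {Q}.
For each unit pair (A, B), copy every non-unit production of B to A, then drop all unit productions.

S -> id + | R ) | id T; Q -> ) * | S R; R -> ) * | S R | * | id id + | + Q; T -> id | +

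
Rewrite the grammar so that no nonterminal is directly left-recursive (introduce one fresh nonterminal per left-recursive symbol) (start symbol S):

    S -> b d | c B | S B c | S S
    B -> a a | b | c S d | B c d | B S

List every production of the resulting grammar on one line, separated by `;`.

S, B are directly left-recursive.
For S: α = {B c, S}, β = {b d, c B}. Rewrite as S → β S' and S' → α S' | ε.
For B: α = {c d, S}, β = {a a, b, c S d}. Rewrite as B → β B' and B' → α B' | ε.

S -> b d S' | c B S'; B -> a a B' | b B' | c S d B'; S' -> B c S' | S S' | ε; B' -> c d B' | S B' | ε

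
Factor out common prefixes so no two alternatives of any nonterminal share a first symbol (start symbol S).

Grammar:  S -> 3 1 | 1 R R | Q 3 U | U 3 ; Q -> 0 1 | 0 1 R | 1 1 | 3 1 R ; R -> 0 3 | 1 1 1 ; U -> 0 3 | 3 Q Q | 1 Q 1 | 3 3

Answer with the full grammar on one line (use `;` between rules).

Q has alternatives sharing prefix '0 1': factor to Q → 0 1 Q' with Q' → ε | R.
U has alternatives sharing prefix '3': factor to U → 3 U' with U' → Q Q | 3.

S -> 3 1 | 1 R R | Q 3 U | U 3; Q -> 1 1 | 3 1 R | 0 1 Q'; R -> 0 3 | 1 1 1; U -> 0 3 | 1 Q 1 | 3 U'; Q' -> ε | R; U' -> Q Q | 3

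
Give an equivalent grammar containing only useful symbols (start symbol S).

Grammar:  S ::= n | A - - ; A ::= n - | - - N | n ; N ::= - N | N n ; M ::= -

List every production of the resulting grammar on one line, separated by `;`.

S ::= n | A - -; A ::= n - | n

Generating nonterminals: {A, M, S}.
Reachable from S after that: {A, S}.
Removed useless symbols: {M, N} and every production mentioning them.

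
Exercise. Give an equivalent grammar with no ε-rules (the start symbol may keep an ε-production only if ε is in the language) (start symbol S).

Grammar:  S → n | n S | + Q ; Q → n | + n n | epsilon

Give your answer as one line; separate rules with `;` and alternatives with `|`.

S → n | n S | + Q | +; Q → n | + n n

The nullable symbols are {Q}.
ε ∉ L(G), so no ε-production is kept.
Add the nullable-subset variants: S → + Q gives + Q | +.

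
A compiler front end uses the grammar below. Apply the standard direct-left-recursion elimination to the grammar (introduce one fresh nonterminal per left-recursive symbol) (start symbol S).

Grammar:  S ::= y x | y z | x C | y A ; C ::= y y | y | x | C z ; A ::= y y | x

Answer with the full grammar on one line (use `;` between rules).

C is directly left-recursive.
For C: α = {z}, β = {y y, y, x}. Rewrite as C → β C' and C' → α C' | ε.

S ::= y x | y z | x C | y A; C ::= y y C' | y C' | x C'; A ::= y y | x; C' ::= z C' | ε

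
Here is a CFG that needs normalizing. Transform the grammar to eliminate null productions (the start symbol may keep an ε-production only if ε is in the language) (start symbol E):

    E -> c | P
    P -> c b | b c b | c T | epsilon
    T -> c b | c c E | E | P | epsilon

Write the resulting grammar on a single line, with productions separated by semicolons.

E -> c | P | epsilon; P -> c b | b c b | c T | c; T -> c b | c c E | c c | E | P

The nullable symbols are {E, P, T}.
ε ∈ L(G) since E is nullable, so keep E → ε.
For each production, add variants omitting each subset of nullable occurrences: P → c T gives c T | c. T → c c E gives c c E | c c.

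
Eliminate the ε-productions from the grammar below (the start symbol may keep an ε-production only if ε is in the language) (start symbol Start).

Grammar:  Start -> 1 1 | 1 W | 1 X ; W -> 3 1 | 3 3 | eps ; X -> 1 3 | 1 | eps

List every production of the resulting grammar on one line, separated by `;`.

Nullable nonterminals: {W, X}.
ε ∉ L(G), so no ε-production is kept.
For each production, add variants omitting each subset of nullable occurrences: Start → 1 W gives 1 W | 1.

Start -> 1 1 | 1 W | 1 | 1 X; W -> 3 1 | 3 3; X -> 1 3 | 1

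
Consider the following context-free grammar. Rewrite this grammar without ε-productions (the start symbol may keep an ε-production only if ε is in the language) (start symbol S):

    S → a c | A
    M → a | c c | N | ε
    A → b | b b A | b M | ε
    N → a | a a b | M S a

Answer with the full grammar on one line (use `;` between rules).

Nullable set = {A, M, S}.
ε ∈ L(G) since S is nullable, so keep S → ε.
For each production, add variants omitting each subset of nullable occurrences: A → b b A gives b b A | b b. N → M S a gives M S a | M a | S a.

S → a c | A | ε; M → a | c c | N; A → b | b b A | b b | b M; N → a | a a b | M S a | M a | S a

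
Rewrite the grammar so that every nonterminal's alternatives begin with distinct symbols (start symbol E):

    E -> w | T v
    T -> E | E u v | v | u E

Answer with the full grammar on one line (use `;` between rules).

E -> w | T v; T -> v | u E | E T'; T' -> eps | u v

T has alternatives sharing prefix 'E': factor to T → E T' with T' → ε | u v.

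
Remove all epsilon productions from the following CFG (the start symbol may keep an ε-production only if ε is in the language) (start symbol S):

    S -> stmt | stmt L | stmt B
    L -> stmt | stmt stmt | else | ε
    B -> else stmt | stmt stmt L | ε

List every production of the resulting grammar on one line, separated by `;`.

Nullable set = {B, L}.
ε ∉ L(G), so no ε-production is kept.
Add the nullable-subset variants: B → stmt stmt L gives stmt stmt L | stmt stmt.

S -> stmt | stmt L | stmt B; L -> stmt | stmt stmt | else; B -> else stmt | stmt stmt L | stmt stmt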